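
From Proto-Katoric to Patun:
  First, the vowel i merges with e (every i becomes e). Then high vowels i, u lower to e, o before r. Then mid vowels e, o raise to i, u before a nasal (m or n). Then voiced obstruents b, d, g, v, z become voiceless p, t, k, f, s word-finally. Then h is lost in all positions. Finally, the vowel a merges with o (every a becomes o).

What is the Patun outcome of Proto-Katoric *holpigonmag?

olpegunmok

Patun: *holpigonmag > holpegonmag > holpegunmag > holpegunmak > olpegunmak > olpegunmok  (by vowel merger, pre-nasal raising, final devoicing, h-loss, vowel merger)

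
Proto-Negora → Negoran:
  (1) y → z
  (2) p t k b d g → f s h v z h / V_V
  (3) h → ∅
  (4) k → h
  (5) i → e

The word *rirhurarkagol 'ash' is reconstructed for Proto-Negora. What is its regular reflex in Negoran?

rerurarhaol

Negoran: *rirhurarkagol > rirhurarkahol > rirurarkaol > rirurarhaol > rerurarhaol  (by intervocalic lenition, h-loss, unconditioned shift, vowel merger)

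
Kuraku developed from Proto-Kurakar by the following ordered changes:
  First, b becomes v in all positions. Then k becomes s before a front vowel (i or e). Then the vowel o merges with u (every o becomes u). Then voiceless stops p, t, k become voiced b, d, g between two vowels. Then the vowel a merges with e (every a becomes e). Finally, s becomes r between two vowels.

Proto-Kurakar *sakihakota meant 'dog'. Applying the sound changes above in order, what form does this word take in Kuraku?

serihegude

Kuraku: start from *sakihakota.
  rule 1: no change — sakihakota
  rule 2 (palatalisation): sakihakota → sasihakota
  rule 3 (vowel merger): sasihakota → sasihakuta
  rule 4 (intervocalic voicing): sasihakuta → sasihaguda
  rule 5 (vowel merger): sasihaguda → sesihegude
  rule 6 (rhotacism): sesihegude → serihegude
  ⇒ Kuraku serihegude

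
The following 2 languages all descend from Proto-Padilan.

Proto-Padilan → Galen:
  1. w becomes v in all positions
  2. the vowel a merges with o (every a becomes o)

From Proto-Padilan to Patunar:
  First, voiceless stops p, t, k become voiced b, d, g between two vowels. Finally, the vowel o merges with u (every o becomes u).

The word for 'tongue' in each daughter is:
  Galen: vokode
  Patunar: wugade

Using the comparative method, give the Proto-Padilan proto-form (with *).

Position 4: Galen has o, Patunar has a. Patunar preserves a here (none of its changes turn any other segment into a), so the proto-segment is *a.
Position 2: Galen has o, Patunar has u. Taking the neighbouring segments as reconstructed: Galen o could go back to *a or *o; Patunar u could go back to *o or *u — the one source consistent with every daughter is *o.
Continuing position by position gives *wokade; check it forward:
Galen: start from *wokade.
  rule 1 (unconditioned shift): wokade → vokade
  rule 2 (vowel merger): vokade → vokode
  ⇒ Galen vokode
Patunar: start from *wokade.
  rule 1 (intervocalic voicing): wokade → wogade
  rule 2 (vowel merger): wogade → wugade
  ⇒ Patunar wugade
*wokade is the unique common source.

*wokade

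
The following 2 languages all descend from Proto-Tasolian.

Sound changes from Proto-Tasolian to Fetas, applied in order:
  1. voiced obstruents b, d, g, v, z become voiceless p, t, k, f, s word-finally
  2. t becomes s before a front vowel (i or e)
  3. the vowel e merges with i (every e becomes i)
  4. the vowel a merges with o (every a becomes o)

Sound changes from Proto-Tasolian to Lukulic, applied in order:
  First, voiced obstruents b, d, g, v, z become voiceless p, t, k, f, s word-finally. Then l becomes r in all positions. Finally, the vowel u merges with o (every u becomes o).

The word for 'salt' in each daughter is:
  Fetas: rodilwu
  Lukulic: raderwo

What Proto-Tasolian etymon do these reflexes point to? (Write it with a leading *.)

*radelwu

Position 7: Fetas has u, Lukulic has o. Fetas preserves u here (none of its changes turn any other segment into u), so the proto-segment is *u.
Position 2: Fetas has o, Lukulic has a. Lukulic preserves a here (none of its changes turn any other segment into a), so the proto-segment is *a.
Continuing position by position gives *radelwu; check it forward:
Fetas: *radelwu
  radelwu (rule 1 does not apply)
  radelwu (rule 2 does not apply)
  radelwu → radilwu   [vowel merger]
  radilwu → rodilwu   [vowel merger]
  giving Fetas rodilwu.
Lukulic: *radelwu > raderwu > raderwo  (by unconditioned shift, vowel merger)
*radelwu is the unique common source.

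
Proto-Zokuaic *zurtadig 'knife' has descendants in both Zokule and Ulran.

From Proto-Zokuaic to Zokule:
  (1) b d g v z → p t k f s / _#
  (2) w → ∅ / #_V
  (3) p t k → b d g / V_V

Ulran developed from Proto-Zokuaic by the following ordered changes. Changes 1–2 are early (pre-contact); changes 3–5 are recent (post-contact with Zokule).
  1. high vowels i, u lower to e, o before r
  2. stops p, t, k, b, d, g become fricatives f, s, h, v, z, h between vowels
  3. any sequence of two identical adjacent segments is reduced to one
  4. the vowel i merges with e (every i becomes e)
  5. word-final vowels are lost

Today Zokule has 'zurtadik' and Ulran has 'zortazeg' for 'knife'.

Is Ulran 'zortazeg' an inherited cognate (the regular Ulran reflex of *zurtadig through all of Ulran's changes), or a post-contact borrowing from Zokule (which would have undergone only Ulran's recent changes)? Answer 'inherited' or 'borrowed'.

If inherited, *zurtadig would pass through all of Ulran's changes:
Ulran: *zurtadig
  zurtadig → zortadig   [pre-rhotic lowering]
  zortadig → zortazig   [intervocalic lenition]
  zortazig (rule 3 does not apply)
  zortazig → zortazeg   [vowel merger]
  zortazeg (rule 5 does not apply)
  giving Ulran zortazeg.
If borrowed from Zokule 'zurtadik' after the early changes, it would undergo only the recent ones:
  rule 3 (degemination): no change (zurtadik)
  rule 4 (vowel merger): zurtadik → zurtadek
  rule 5 (apocope): no change (zurtadek)
  ⇒ as a loan: zurtadek
Ulran 'zortazeg' matches the inherited outcome exactly, so it is an inherited cognate, not a loan.

inherited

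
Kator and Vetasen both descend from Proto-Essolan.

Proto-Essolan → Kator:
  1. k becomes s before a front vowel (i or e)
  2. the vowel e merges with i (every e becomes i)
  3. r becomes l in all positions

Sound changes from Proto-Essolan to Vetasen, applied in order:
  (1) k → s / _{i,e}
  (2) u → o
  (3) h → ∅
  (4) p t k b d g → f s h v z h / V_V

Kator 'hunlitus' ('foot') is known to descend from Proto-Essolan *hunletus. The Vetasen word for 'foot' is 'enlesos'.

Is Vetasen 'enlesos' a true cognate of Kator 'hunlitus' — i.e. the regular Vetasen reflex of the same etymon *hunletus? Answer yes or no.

Derive the expected Vetasen reflex of *hunletus:
Vetasen: *hunletus
  hunletus (rule 1 does not apply)
  hunletus → honletos   [vowel merger]
  honletos → onletos   [h-loss]
  onletos → onlesos   [intervocalic lenition]
  giving Vetasen onlesos.
The regular Vetasen reflex would be 'onlesos', but the attested form is 'enlesos'. The correspondence is irregular, so they are not cognates (the Vetasen form has a different source).

no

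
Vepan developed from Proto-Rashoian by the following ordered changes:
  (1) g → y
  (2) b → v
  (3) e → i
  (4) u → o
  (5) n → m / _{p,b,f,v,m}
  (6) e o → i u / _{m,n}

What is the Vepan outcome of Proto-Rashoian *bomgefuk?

Vepan: *bomgefuk
  bomgefuk → bomyefuk   [unconditioned shift]
  bomyefuk → vomyefuk   [unconditioned shift]
  vomyefuk → vomyifuk   [vowel merger]
  vomyifuk → vomyifok   [vowel merger]
  vomyifok (rule 5 does not apply)
  vomyifok → vumyifok   [pre-nasal raising]
  giving Vepan vumyifok.

vumyifok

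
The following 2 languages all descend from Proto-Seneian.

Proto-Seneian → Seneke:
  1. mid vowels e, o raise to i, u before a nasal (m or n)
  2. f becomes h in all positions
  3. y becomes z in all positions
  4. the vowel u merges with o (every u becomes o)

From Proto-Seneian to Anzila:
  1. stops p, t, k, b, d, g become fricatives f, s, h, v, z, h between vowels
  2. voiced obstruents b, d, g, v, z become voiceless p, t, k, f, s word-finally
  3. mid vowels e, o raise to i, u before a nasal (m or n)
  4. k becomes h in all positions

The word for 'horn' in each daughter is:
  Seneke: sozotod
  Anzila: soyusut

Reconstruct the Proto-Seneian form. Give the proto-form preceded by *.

*soyutud

Position 6: Seneke has o, Anzila has u. Taking the neighbouring segments as reconstructed: Seneke o could go back to *o or *u; Anzila u can only go back to *u — the one source consistent with every daughter is *u.
Position 7: Seneke has d, Anzila has t. Seneke preserves d here (none of its changes turn any other segment into d), so the proto-segment is *d.
Position 5: Seneke has t, Anzila has s. Seneke preserves t here (none of its changes turn any other segment into t), so the proto-segment is *t.
This points to *soyutud. Verify forward in each daughter:
Seneke: *soyutud > sozutud > sozotod  (by unconditioned shift, vowel merger)
Anzila: *soyutud
  soyutud → soyusud   [intervocalic lenition]
  soyusud → soyusut   [final devoicing]
  soyusut (rule 3 does not apply)
  soyusut (rule 4 does not apply)
  giving Anzila soyusut.
*soyutud is the unique common source.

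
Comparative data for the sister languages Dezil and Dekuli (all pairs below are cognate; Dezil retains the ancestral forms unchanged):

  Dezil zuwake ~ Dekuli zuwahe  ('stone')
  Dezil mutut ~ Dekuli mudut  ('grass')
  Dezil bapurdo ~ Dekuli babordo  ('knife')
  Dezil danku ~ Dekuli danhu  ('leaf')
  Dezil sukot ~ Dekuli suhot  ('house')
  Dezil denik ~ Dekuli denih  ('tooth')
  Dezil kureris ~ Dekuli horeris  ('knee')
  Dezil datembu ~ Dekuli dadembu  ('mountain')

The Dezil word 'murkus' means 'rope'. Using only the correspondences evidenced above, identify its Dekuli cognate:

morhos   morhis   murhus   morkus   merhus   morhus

bapurdo ~ babordo, kureris ~ horeris — Dezil u corresponds to Dekuli o after a consonant, before r.
danku ~ danhu — Dezil k corresponds to Dekuli h after a consonant, before a back vowel.
Applying these to Dezil 'murkus':
  murkus → morkus   (u→o after a consonant, before r)
  morkus → morhus   (k→h after a consonant, before a back vowel)
So the Dekuli cognate is 'morhus'.

morhus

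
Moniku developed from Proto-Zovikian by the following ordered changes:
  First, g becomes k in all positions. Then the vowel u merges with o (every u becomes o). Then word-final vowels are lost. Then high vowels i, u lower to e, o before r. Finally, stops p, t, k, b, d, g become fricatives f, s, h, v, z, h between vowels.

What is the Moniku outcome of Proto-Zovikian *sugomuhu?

Moniku: start from *sugomuhu.
  rule 1 (unconditioned shift): sugomuhu → sukomuhu
  rule 2 (vowel merger): sukomuhu → sokomoho
  rule 3 (apocope): sokomoho → sokomoh
  rule 4: no change — sokomoh
  rule 5 (intervocalic lenition): sokomoh → sohomoh
  ⇒ Moniku sohomoh

sohomoh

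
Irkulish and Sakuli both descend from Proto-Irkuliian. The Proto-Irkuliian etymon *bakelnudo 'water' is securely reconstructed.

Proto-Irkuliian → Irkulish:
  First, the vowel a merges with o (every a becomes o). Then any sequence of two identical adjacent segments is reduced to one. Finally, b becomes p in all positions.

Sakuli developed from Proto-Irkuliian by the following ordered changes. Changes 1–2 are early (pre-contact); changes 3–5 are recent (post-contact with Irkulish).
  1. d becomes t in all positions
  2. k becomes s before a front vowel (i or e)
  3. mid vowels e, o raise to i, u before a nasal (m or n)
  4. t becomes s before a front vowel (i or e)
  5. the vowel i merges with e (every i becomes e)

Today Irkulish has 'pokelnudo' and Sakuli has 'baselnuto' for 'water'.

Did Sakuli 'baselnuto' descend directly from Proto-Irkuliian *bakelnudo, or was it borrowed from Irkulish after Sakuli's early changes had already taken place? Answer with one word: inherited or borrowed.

inherited

If inherited, *bakelnudo would pass through all of Sakuli's changes:
Sakuli: *bakelnudo > bakelnuto > baselnuto  (by unconditioned shift, palatalisation)
If borrowed from Irkulish 'pokelnudo' after the early changes, it would undergo only the recent ones:
  rule 3 (pre-nasal raising): no change (pokelnudo)
  rule 4 (palatalisation): no change (pokelnudo)
  rule 5 (vowel merger): no change (pokelnudo)
  ⇒ as a loan: pokelnudo
Sakuli 'baselnuto' matches the inherited outcome exactly, so it is an inherited cognate, not a loan.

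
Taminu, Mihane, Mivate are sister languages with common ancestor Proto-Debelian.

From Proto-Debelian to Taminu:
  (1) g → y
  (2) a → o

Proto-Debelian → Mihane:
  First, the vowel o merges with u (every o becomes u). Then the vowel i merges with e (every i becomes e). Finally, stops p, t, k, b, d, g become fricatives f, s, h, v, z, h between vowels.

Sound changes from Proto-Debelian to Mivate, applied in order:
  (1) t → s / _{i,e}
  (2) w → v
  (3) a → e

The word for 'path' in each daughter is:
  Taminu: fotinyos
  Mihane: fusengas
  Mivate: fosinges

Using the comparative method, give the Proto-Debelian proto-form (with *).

Position 6: Taminu has y, Mihane has g, Mivate has g. Mihane preserves g here (none of its changes turn any other segment into g), so the proto-segment is *g.
Position 4: Taminu has i, Mihane has e, Mivate has i. Taminu preserves i here (none of its changes turn any other segment into i), so the proto-segment is *i.
Position 3: Taminu has t, Mihane has s, Mivate has s. Taminu preserves t here (none of its changes turn any other segment into t), so the proto-segment is *t.
Verify the candidate proto-form against each daughter:
Taminu: *fotingas > fotinyas > fotinyos  (by unconditioned shift, vowel merger)
Mihane: *fotingas
  fotingas → futingas   [vowel merger]
  futingas → futengas   [vowel merger]
  futengas → fusengas   [intervocalic lenition]
  giving Mihane fusengas.
Mivate: *fotingas
  fotingas → fosingas   [palatalisation]
  fosingas (rule 2 does not apply)
  fosingas → fosinges   [vowel merger]
  giving Mivate fosinges.
Only *fotingas yields all of Taminu fotinyos, Mihane fusengas, Mivate fosinges.

*fotingas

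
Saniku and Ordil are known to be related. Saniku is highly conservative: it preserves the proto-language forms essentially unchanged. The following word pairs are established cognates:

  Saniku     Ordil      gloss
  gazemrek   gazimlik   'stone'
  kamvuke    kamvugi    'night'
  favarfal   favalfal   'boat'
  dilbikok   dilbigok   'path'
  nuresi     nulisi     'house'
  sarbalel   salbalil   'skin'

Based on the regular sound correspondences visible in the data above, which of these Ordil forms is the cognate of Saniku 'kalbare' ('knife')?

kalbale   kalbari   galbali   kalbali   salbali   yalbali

nuresi ~ nulisi — Saniku r corresponds to Ordil l between vowels (before a front vowel).
kamvuke ~ kamvugi — Saniku e corresponds to Ordil i word-finally.
Applying these to Saniku 'kalbare':
  kalbare → kalbale   (r→l between vowels (before a front vowel))
  kalbale → kalbali   (e→i word-finally)
So the Ordil cognate is 'kalbali'.

kalbali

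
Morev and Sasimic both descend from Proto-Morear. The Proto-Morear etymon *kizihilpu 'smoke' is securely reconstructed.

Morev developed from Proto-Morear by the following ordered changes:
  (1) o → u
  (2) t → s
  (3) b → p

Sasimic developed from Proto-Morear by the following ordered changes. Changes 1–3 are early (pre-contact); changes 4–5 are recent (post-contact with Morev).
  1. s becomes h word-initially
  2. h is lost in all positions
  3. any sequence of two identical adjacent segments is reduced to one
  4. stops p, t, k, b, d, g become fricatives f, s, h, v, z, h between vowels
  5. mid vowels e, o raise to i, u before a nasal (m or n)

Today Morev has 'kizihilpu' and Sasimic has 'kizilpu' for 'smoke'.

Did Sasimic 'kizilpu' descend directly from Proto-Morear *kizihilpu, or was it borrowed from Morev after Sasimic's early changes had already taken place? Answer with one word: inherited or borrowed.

inherited

If inherited, *kizihilpu would pass through all of Sasimic's changes:
Sasimic: *kizihilpu
  kizihilpu (rule 1 does not apply)
  kizihilpu → kiziilpu   [h-loss]
  kiziilpu → kizilpu   [degemination]
  kizilpu (rule 4 does not apply)
  kizilpu (rule 5 does not apply)
  giving Sasimic kizilpu.
If borrowed from Morev 'kizihilpu' after the early changes, it would undergo only the recent ones:
  rule 4 (intervocalic lenition): no change (kizihilpu)
  rule 5 (pre-nasal raising): no change (kizihilpu)
  ⇒ as a loan: kizihilpu
Sasimic 'kizilpu' matches the inherited outcome exactly, so it is an inherited cognate, not a loan.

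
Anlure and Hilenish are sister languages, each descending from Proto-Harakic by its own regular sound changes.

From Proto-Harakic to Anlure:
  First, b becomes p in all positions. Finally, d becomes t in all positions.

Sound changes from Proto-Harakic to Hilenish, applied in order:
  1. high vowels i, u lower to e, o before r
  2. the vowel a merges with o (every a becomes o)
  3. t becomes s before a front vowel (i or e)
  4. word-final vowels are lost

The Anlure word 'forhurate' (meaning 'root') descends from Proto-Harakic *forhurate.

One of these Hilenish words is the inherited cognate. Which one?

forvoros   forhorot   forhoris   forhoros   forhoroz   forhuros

Hilenish: *forhurate
  forhurate → forhorate   [pre-rhotic lowering]
  forhorate → forhorote   [vowel merger]
  forhorote → forhorose   [palatalisation]
  forhorose → forhoros   [apocope]
  giving Hilenish forhoros.
Only 'forhoros' matches the regular Hilenish development of *forhurate.

forhoros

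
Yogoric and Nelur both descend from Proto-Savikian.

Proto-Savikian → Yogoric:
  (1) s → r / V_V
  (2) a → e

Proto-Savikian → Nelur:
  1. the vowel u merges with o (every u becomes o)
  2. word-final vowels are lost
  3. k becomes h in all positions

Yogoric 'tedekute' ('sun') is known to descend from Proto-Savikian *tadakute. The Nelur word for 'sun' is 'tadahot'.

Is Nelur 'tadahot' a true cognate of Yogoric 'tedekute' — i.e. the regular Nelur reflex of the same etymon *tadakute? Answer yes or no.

yes

Derive the expected Nelur reflex of *tadakute:
Nelur: start from *tadakute.
  rule 1 (vowel merger): tadakute → tadakote
  rule 2 (apocope): tadakote → tadakot
  rule 3 (unconditioned shift): tadakot → tadahot
  ⇒ Nelur tadahot
Nelur 'tadahot' matches the regular reflex exactly, so the pair is cognate.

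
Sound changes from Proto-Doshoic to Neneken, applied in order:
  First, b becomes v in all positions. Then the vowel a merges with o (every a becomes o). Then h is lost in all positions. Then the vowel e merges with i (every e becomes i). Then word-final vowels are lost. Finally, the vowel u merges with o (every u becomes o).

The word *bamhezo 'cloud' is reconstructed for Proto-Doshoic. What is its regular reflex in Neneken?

vomiz

Neneken: *bamhezo
  bamhezo → vamhezo   [unconditioned shift]
  vamhezo → vomhezo   [vowel merger]
  vomhezo → vomezo   [h-loss]
  vomezo → vomizo   [vowel merger]
  vomizo → vomiz   [apocope]
  vomiz (rule 6 does not apply)
  giving Neneken vomiz.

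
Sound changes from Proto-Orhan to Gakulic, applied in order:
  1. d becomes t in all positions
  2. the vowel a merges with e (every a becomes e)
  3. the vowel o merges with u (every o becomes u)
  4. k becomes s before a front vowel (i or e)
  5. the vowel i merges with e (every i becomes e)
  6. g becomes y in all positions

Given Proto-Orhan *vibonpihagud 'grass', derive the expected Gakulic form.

vebunpeheyut

Gakulic: *vibonpihagud > vibonpihagut > vibonpihegut > vibunpihegut > vebunpehegut > vebunpeheyut  (by unconditioned shift, vowel merger, vowel merger, vowel merger, unconditioned shift)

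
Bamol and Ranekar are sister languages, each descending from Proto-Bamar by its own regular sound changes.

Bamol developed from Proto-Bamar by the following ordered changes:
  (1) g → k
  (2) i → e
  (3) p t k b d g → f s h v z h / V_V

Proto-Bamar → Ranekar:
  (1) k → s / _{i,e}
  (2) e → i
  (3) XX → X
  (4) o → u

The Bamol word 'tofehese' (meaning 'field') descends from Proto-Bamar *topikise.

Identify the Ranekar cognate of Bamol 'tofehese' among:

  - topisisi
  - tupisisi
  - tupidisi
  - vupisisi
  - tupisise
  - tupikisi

Ranekar: *topikise > topisise > topisisi > tupisisi  (by palatalisation, vowel merger, vowel merger)

tupisisi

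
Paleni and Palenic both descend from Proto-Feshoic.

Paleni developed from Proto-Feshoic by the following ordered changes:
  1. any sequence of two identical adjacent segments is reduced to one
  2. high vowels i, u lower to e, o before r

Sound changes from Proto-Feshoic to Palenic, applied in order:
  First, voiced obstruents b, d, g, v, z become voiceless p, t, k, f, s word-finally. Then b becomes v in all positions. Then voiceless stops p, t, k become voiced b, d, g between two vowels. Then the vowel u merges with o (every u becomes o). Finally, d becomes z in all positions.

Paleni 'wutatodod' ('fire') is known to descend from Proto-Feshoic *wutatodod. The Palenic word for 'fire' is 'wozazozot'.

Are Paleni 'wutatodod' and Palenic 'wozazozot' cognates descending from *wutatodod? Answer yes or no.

Derive the expected Palenic reflex of *wutatodod:
Palenic: start from *wutatodod.
  rule 1 (final devoicing): wutatodod → wutatodot
  rule 2: no change — wutatodot
  rule 3 (intervocalic voicing): wutatodot → wudadodot
  rule 4 (vowel merger): wudadodot → wodadodot
  rule 5 (unconditioned shift): wodadodot → wozazozot
  ⇒ Palenic wozazozot
Palenic 'wozazozot' matches the regular reflex exactly, so the pair is cognate.

yes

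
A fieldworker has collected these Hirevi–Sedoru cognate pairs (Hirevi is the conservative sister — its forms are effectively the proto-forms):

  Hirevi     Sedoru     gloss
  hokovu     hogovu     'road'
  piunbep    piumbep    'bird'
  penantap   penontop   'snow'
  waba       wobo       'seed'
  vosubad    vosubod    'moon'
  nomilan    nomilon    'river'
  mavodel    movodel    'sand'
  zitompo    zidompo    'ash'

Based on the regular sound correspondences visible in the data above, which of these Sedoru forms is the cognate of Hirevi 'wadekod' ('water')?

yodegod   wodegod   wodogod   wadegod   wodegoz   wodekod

vosubad ~ vosubod — Hirevi a corresponds to Sedoru o after a consonant, before a consonant other than r, m, n, p, b, f, v.
hokovu ~ hogovu — Hirevi k corresponds to Sedoru g between vowels (before a back vowel).
Applying these to Hirevi 'wadekod':
  wadekod → wodekod   (a→o after a consonant, before a consonant other than r, m, n, p, b, f, v)
  wodekod → wodegod   (k→g between vowels (before a back vowel))
So the Sedoru cognate is 'wodegod'.

wodegod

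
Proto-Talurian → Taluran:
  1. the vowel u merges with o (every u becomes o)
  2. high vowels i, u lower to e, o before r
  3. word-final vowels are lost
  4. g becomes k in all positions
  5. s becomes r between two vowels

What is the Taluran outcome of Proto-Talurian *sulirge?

Taluran: start from *sulirge.
  rule 1 (vowel merger): sulirge → solirge
  rule 2 (pre-rhotic lowering): solirge → solerge
  rule 3 (apocope): solerge → solerg
  rule 4 (unconditioned shift): solerg → solerk
  rule 5: no change — solerk
  ⇒ Taluran solerk

solerk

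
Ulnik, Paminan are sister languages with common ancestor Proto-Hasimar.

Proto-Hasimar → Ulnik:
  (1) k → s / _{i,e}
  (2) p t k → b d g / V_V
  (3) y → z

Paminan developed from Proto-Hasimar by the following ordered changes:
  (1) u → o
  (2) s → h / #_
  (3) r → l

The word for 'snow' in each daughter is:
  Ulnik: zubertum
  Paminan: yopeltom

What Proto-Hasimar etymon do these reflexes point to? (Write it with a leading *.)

Position 3: Ulnik has b, Paminan has p. Paminan preserves p here (none of its changes turn any other segment into p), so the proto-segment is *p.
Position 5: Ulnik has r, Paminan has l. Ulnik preserves r here (none of its changes turn any other segment into r), so the proto-segment is *r.
This points to *yupertum. Verify forward in each daughter:
Ulnik: *yupertum
  yupertum (rule 1 does not apply)
  yupertum → yubertum   [intervocalic voicing]
  yubertum → zubertum   [unconditioned shift]
  giving Ulnik zubertum.
Paminan: *yupertum
  yupertum → yopertom   [vowel merger]
  yopertom (rule 2 does not apply)
  yopertom → yopeltom   [unconditioned shift]
  giving Paminan yopeltom.
*yupertum is the unique common source.

*yupertum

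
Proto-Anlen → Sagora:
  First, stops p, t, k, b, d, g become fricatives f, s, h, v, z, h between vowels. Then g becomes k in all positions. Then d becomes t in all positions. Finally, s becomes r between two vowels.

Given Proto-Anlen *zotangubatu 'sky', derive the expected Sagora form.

Sagora: *zotangubatu
  zotangubatu → zosanguvasu   [intervocalic lenition]
  zosanguvasu → zosankuvasu   [unconditioned shift]
  zosankuvasu (rule 3 does not apply)
  zosankuvasu → zorankuvaru   [rhotacism]
  giving Sagora zorankuvaru.

zorankuvaru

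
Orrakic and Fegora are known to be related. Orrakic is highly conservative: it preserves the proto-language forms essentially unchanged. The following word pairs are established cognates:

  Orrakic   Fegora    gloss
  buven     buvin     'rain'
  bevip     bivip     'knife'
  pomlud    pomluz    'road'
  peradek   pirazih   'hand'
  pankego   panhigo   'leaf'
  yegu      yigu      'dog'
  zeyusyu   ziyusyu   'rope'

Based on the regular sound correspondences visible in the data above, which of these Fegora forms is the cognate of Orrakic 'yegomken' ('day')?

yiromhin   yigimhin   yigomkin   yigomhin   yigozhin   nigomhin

yigomhin

peradek ~ pirazih, pankego ~ panhigo — Orrakic e corresponds to Fegora i after a consonant, before a consonant other than r, m, n, p, b, f, v.
pankego ~ panhigo — Orrakic k corresponds to Fegora h after a consonant, before a front vowel.
buven ~ buvin — Orrakic e corresponds to Fegora i after a consonant, before a nasal.
Applying these to Orrakic 'yegomken':
  yegomken → yigomken   (e→i after a consonant, before a consonant other than r, m, n, p, b, f, v)
  yigomken → yigomhen   (k→h after a consonant, before a front vowel)
  yigomhen → yigomhin   (e→i after a consonant, before a nasal)
So the Fegora cognate is 'yigomhin'.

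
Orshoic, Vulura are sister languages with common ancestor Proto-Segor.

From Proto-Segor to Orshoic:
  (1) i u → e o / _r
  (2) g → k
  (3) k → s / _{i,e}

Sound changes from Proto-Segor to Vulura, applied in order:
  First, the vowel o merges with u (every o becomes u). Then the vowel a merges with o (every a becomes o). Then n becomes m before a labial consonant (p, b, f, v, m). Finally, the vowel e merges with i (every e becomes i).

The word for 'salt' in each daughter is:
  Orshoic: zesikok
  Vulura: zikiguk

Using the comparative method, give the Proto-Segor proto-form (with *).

*zekigok

Position 6: Orshoic has o, Vulura has u. Taking the neighbouring segments as reconstructed: Orshoic o can only go back to *o; Vulura u could go back to *o or *u — the one source consistent with every daughter is *o.
Position 5: Orshoic has k, Vulura has g. Vulura preserves g here (none of its changes turn any other segment into g), so the proto-segment is *g.
This points to *zekigok. Verify forward in each daughter:
Orshoic: *zekigok > zekikok > zesikok  (by unconditioned shift, palatalisation)
Vulura: start from *zekigok.
  rule 1 (vowel merger): zekigok → zekiguk
  rule 2: no change — zekiguk
  rule 3: no change — zekiguk
  rule 4 (vowel merger): zekiguk → zikiguk
  ⇒ Vulura zikiguk
No other proto-form is consistent with every reflex, so the reconstruction is *zekigok.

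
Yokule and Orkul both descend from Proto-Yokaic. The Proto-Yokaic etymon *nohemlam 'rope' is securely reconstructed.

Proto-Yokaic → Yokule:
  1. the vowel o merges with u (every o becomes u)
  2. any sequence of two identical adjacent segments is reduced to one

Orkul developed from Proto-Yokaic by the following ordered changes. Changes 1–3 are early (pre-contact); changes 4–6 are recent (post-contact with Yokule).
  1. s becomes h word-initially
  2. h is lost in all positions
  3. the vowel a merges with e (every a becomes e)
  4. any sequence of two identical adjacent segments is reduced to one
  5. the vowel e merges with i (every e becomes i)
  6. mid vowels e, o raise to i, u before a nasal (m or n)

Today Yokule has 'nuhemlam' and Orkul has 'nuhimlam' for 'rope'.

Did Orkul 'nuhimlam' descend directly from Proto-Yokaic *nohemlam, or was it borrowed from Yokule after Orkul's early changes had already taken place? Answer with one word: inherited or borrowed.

borrowed

If inherited, *nohemlam would pass through all of Orkul's changes:
Orkul: *nohemlam
  nohemlam (rule 1 does not apply)
  nohemlam → noemlam   [h-loss]
  noemlam → noemlem   [vowel merger]
  noemlem (rule 4 does not apply)
  noemlem → noimlim   [vowel merger]
  noimlim (rule 6 does not apply)
  giving Orkul noimlim.
If borrowed from Yokule 'nuhemlam' after the early changes, it would undergo only the recent ones:
  rule 4 (degemination): no change (nuhemlam)
  rule 5 (vowel merger): nuhemlam → nuhimlam
  rule 6 (pre-nasal raising): no change (nuhimlam)
  ⇒ as a loan: nuhimlam
Orkul 'nuhimlam' matches the loan outcome 'nuhimlam', not the inherited 'noimlim' — it skipped the early Orkul changes, so it was borrowed from Yokule.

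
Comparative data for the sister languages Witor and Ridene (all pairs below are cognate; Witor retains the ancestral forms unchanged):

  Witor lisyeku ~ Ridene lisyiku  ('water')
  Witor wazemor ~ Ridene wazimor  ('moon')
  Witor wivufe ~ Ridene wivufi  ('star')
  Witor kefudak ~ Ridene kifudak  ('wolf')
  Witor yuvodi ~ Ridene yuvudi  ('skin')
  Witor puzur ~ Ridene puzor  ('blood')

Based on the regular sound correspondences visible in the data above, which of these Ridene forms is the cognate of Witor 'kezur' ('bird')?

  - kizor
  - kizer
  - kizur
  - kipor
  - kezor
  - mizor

kizor

lisyeku ~ lisyiku — Witor e corresponds to Ridene i after a consonant, before a consonant other than r, m, n, p, b, f, v.
puzur ~ puzor — Witor u corresponds to Ridene o after a consonant, before r.
Applying these to Witor 'kezur':
  kezur → kizur   (e→i after a consonant, before a consonant other than r, m, n, p, b, f, v)
  kizur → kizor   (u→o after a consonant, before r)
So the Ridene cognate is 'kizor'.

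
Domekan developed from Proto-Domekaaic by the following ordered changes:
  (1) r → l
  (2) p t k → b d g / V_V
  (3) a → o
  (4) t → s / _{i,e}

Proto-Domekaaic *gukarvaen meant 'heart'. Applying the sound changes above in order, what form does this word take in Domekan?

Domekan: *gukarvaen > gukalvaen > gugalvaen > gugolvoen  (by unconditioned shift, intervocalic voicing, vowel merger)

gugolvoen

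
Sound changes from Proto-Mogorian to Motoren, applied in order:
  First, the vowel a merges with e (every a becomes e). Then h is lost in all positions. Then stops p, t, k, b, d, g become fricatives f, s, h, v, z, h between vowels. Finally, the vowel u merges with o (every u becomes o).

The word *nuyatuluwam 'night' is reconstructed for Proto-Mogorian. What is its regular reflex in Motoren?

noyesolowem

Motoren: start from *nuyatuluwam.
  rule 1 (vowel merger): nuyatuluwam → nuyetuluwem
  rule 2: no change — nuyetuluwem
  rule 3 (intervocalic lenition): nuyetuluwem → nuyesuluwem
  rule 4 (vowel merger): nuyesuluwem → noyesolowem
  ⇒ Motoren noyesolowem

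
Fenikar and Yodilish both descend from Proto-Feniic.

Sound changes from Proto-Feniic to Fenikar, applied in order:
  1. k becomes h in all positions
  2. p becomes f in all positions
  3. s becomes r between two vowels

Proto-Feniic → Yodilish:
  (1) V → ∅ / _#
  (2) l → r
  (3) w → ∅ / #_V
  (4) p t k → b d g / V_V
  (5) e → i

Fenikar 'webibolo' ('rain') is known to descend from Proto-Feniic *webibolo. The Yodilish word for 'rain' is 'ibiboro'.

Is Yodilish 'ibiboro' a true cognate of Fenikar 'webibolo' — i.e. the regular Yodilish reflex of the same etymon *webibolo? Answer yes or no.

Derive the expected Yodilish reflex of *webibolo:
Yodilish: *webibolo > webibol > webibor > ebibor > ibibor  (by apocope, unconditioned shift, glide loss, vowel merger)
The regular Yodilish reflex would be 'ibibor', but the attested form is 'ibiboro'. The correspondence is irregular, so they are not cognates (the Yodilish form has a different source).

no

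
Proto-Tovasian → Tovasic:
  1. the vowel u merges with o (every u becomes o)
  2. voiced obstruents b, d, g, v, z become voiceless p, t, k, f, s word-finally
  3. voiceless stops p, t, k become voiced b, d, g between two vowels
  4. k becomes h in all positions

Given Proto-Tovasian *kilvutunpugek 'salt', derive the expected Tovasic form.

Tovasic: *kilvutunpugek > kilvotonpogek > kilvodonpogek > hilvodonpogeh  (by vowel merger, intervocalic voicing, unconditioned shift)

hilvodonpogeh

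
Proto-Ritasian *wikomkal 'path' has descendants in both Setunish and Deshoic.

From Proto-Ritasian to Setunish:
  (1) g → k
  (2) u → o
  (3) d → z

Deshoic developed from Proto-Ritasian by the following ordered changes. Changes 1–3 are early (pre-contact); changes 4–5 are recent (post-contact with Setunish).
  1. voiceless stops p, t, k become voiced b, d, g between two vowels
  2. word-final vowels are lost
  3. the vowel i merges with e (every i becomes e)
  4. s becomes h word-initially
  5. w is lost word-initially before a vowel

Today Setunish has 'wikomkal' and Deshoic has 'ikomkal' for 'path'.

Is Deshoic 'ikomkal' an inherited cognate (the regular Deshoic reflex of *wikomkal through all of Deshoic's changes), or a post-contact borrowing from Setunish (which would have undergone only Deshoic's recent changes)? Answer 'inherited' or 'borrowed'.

borrowed

If inherited, *wikomkal would pass through all of Deshoic's changes:
Deshoic: start from *wikomkal.
  rule 1 (intervocalic voicing): wikomkal → wigomkal
  rule 2: no change — wigomkal
  rule 3 (vowel merger): wigomkal → wegomkal
  rule 4: no change — wegomkal
  rule 5 (glide loss): wegomkal → egomkal
  ⇒ Deshoic egomkal
If borrowed from Setunish 'wikomkal' after the early changes, it would undergo only the recent ones:
  rule 4 (debuccalisation): no change (wikomkal)
  rule 5 (glide loss): wikomkal → ikomkal
  ⇒ as a loan: ikomkal
Deshoic 'ikomkal' matches the loan outcome 'ikomkal', not the inherited 'egomkal' — it skipped the early Deshoic changes, so it was borrowed from Setunish.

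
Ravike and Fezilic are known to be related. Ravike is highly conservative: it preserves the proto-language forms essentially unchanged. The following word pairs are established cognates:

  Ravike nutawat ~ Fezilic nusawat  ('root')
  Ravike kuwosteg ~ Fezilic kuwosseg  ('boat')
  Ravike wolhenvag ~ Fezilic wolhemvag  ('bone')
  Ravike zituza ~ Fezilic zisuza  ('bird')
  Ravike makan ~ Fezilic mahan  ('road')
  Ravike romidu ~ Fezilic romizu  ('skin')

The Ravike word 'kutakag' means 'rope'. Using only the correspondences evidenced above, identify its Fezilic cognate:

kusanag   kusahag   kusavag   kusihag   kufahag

nutawat ~ nusawat — Ravike t corresponds to Fezilic s between vowels (before a back vowel).
makan ~ mahan — Ravike k corresponds to Fezilic h between vowels (before a back vowel).
Applying these to Ravike 'kutakag':
  kutakag → kusakag   (t→s between vowels (before a back vowel))
  kusakag → kusahag   (k→h between vowels (before a back vowel))
So the Fezilic cognate is 'kusahag'.

kusahag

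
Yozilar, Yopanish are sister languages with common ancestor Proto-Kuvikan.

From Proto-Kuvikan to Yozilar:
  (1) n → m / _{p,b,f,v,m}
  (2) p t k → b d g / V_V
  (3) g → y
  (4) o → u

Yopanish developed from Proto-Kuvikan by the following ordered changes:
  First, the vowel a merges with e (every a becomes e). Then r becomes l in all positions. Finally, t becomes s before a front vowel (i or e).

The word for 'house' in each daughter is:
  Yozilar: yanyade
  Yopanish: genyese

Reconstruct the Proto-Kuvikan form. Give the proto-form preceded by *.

Position 6: Yozilar has d, Yopanish has s. Taking the neighbouring segments as reconstructed: Yozilar d could go back to *t or *d; Yopanish s could go back to *t or *s — the one source consistent with every daughter is *t.
Position 5: Yozilar has a, Yopanish has e. Yozilar preserves a here (none of its changes turn any other segment into a), so the proto-segment is *a.
Position 1: Yozilar has y, Yopanish has g. Yopanish preserves g here (none of its changes turn any other segment into g), so the proto-segment is *g.
Continuing position by position gives *ganyate; check it forward:
Yozilar: *ganyate > ganyade > yanyade  (by intervocalic voicing, unconditioned shift)
Yopanish: *ganyate
  ganyate → genyete   [vowel merger]
  genyete (rule 2 does not apply)
  genyete → genyese   [palatalisation]
  giving Yopanish genyese.
No other proto-form is consistent with every reflex, so the reconstruction is *ganyate.

*ganyate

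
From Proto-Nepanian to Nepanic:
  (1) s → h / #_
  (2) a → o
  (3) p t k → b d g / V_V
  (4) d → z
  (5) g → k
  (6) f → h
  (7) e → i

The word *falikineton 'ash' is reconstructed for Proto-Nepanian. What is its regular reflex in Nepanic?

holikinizon

Nepanic: *falikineton > folikineton > foliginedon > foliginezon > folikinezon > holikinezon > holikinizon  (by vowel merger, intervocalic voicing, unconditioned shift, unconditioned shift, unconditioned shift, vowel merger)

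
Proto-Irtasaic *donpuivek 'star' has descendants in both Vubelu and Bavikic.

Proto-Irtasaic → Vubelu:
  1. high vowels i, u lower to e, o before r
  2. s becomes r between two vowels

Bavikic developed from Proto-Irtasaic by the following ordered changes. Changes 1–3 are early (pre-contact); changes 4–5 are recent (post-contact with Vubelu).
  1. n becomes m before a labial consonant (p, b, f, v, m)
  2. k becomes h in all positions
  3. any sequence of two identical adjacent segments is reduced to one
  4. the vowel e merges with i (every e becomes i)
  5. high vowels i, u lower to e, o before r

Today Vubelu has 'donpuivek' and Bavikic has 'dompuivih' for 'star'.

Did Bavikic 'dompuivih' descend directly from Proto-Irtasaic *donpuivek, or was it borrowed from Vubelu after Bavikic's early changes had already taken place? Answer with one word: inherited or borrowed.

inherited

If inherited, *donpuivek would pass through all of Bavikic's changes:
Bavikic: *donpuivek
  donpuivek → dompuivek   [nasal place assimilation]
  dompuivek → dompuiveh   [unconditioned shift]
  dompuiveh (rule 3 does not apply)
  dompuiveh → dompuivih   [vowel merger]
  dompuivih (rule 5 does not apply)
  giving Bavikic dompuivih.
If borrowed from Vubelu 'donpuivek' after the early changes, it would undergo only the recent ones:
  rule 4 (vowel merger): donpuivek → donpuivik
  rule 5 (pre-rhotic lowering): no change (donpuivik)
  ⇒ as a loan: donpuivik
Bavikic 'dompuivih' matches the inherited outcome exactly, so it is an inherited cognate, not a loan.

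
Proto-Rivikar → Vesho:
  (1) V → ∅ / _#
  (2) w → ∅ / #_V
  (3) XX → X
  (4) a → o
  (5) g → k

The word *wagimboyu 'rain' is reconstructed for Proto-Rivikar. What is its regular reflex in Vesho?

okimboy

Vesho: start from *wagimboyu.
  rule 1 (apocope): wagimboyu → wagimboy
  rule 2 (glide loss): wagimboy → agimboy
  rule 3: no change — agimboy
  rule 4 (vowel merger): agimboy → ogimboy
  rule 5 (unconditioned shift): ogimboy → okimboy
  ⇒ Vesho okimboy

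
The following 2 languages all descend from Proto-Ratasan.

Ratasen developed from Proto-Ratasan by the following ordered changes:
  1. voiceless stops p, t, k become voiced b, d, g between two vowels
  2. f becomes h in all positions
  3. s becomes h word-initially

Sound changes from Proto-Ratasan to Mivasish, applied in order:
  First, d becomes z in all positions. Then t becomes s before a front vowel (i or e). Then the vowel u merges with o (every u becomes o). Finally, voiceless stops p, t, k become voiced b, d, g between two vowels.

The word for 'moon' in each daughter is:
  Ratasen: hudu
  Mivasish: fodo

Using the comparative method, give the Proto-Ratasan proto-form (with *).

*futu

Position 4: Ratasen has u, Mivasish has o. Ratasen preserves u here (none of its changes turn any other segment into u), so the proto-segment is *u.
Position 2: Ratasen has u, Mivasish has o. Ratasen preserves u here (none of its changes turn any other segment into u), so the proto-segment is *u.
Verify the candidate proto-form against each daughter:
Ratasen: *futu > fudu > hudu  (by intervocalic voicing, unconditioned shift)
Mivasish: start from *futu.
  rule 1: no change — futu
  rule 2: no change — futu
  rule 3 (vowel merger): futu → foto
  rule 4 (intervocalic voicing): foto → fodo
  ⇒ Mivasish fodo
*futu is the unique common source.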